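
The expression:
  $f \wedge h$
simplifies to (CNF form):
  $f \wedge h$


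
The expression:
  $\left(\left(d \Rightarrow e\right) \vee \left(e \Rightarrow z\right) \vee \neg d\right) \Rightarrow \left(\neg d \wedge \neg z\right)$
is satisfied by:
  {d: False, z: False}


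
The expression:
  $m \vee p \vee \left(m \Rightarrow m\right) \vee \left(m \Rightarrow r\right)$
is always true.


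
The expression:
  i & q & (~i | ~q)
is never true.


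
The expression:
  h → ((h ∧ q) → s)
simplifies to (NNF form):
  s ∨ ¬h ∨ ¬q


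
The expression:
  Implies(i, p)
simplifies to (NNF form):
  p | ~i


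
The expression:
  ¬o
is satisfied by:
  {o: False}


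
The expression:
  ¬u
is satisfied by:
  {u: False}


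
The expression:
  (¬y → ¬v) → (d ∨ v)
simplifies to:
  d ∨ v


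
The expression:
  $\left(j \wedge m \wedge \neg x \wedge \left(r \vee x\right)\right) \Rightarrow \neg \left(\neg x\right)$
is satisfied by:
  {x: True, m: False, r: False, j: False}
  {j: False, m: False, x: False, r: False}
  {j: True, x: True, m: False, r: False}
  {j: True, m: False, x: False, r: False}
  {r: True, x: True, j: False, m: False}
  {r: True, j: False, m: False, x: False}
  {r: True, j: True, x: True, m: False}
  {r: True, j: True, m: False, x: False}
  {x: True, m: True, r: False, j: False}
  {m: True, r: False, x: False, j: False}
  {j: True, m: True, x: True, r: False}
  {j: True, m: True, r: False, x: False}
  {x: True, m: True, r: True, j: False}
  {m: True, r: True, j: False, x: False}
  {j: True, m: True, r: True, x: True}


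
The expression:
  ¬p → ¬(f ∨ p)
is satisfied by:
  {p: True, f: False}
  {f: False, p: False}
  {f: True, p: True}


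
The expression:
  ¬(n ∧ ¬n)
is always true.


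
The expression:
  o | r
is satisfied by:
  {r: True, o: True}
  {r: True, o: False}
  {o: True, r: False}


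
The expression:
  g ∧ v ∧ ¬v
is never true.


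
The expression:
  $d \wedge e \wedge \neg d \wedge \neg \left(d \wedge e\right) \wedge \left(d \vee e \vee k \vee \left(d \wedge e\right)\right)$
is never true.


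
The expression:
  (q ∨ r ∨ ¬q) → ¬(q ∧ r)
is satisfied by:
  {q: False, r: False}
  {r: True, q: False}
  {q: True, r: False}


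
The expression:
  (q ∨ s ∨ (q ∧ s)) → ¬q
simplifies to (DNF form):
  ¬q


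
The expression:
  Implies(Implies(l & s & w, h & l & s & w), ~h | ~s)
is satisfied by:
  {s: False, h: False}
  {h: True, s: False}
  {s: True, h: False}


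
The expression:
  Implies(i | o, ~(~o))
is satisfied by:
  {o: True, i: False}
  {i: False, o: False}
  {i: True, o: True}


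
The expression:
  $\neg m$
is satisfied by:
  {m: False}


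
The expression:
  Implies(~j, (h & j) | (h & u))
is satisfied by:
  {u: True, j: True, h: True}
  {u: True, j: True, h: False}
  {j: True, h: True, u: False}
  {j: True, h: False, u: False}
  {u: True, h: True, j: False}


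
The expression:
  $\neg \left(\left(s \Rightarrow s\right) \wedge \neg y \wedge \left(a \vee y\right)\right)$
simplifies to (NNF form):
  $y \vee \neg a$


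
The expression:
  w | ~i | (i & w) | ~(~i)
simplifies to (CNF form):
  True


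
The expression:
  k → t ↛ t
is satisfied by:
  {k: False}


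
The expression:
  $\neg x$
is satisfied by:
  {x: False}


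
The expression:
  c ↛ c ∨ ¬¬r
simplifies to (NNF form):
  r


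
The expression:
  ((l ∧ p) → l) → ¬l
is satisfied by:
  {l: False}


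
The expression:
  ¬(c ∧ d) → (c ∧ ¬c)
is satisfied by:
  {c: True, d: True}


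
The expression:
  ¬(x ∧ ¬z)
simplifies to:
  z ∨ ¬x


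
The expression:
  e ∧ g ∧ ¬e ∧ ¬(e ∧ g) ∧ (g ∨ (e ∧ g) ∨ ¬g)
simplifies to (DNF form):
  False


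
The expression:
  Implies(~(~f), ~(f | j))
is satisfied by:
  {f: False}


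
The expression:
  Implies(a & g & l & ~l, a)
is always true.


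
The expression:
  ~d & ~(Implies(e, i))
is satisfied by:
  {e: True, d: False, i: False}


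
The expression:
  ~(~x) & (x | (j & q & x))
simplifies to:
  x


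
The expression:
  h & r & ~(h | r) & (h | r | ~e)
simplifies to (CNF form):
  False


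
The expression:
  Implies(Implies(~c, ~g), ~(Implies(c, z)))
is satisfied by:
  {g: True, c: False, z: False}
  {z: True, g: True, c: False}
  {c: True, g: True, z: False}
  {c: True, g: False, z: False}


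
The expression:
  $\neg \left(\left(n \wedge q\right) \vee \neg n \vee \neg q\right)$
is never true.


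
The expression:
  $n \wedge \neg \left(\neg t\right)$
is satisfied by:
  {t: True, n: True}


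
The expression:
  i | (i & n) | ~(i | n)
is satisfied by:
  {i: True, n: False}
  {n: False, i: False}
  {n: True, i: True}


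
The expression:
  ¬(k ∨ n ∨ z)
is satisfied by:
  {n: False, z: False, k: False}


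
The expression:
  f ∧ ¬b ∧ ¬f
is never true.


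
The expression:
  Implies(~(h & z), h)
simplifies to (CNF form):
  h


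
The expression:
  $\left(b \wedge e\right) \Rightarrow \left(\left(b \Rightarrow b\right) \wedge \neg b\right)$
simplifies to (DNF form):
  $\neg b \vee \neg e$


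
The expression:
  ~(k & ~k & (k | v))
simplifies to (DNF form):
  True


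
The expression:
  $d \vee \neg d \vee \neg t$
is always true.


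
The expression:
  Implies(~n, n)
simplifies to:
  n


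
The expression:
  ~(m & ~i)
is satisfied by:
  {i: True, m: False}
  {m: False, i: False}
  {m: True, i: True}


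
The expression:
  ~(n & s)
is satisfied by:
  {s: False, n: False}
  {n: True, s: False}
  {s: True, n: False}


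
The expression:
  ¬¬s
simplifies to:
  s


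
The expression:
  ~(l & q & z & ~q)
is always true.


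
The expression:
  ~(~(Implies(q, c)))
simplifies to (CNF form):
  c | ~q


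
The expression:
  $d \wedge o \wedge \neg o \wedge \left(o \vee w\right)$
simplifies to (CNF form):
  $\text{False}$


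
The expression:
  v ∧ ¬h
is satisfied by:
  {v: True, h: False}


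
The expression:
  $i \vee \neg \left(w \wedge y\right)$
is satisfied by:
  {i: True, w: False, y: False}
  {w: False, y: False, i: False}
  {i: True, y: True, w: False}
  {y: True, w: False, i: False}
  {i: True, w: True, y: False}
  {w: True, i: False, y: False}
  {i: True, y: True, w: True}


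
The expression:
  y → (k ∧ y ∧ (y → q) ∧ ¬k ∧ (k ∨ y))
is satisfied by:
  {y: False}


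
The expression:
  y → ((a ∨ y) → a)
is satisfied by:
  {a: True, y: False}
  {y: False, a: False}
  {y: True, a: True}


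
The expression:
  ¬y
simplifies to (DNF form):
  ¬y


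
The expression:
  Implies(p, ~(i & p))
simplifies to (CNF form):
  ~i | ~p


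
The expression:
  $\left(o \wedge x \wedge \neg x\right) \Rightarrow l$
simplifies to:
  $\text{True}$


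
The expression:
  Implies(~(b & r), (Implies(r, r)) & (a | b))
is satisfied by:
  {a: True, b: True}
  {a: True, b: False}
  {b: True, a: False}


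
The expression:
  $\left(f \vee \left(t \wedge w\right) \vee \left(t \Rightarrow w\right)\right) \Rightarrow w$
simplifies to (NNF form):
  $w \vee \left(t \wedge \neg f\right)$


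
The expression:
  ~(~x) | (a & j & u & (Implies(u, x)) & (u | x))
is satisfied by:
  {x: True}


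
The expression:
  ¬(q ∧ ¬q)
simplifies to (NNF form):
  True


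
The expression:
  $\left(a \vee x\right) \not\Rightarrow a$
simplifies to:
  $x \wedge \neg a$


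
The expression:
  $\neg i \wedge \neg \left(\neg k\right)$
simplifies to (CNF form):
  $k \wedge \neg i$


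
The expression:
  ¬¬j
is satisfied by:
  {j: True}


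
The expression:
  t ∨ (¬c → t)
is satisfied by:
  {t: True, c: True}
  {t: True, c: False}
  {c: True, t: False}


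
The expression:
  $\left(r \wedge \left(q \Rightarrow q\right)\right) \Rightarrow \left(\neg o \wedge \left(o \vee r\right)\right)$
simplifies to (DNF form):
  $\neg o \vee \neg r$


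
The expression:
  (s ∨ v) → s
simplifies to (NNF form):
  s ∨ ¬v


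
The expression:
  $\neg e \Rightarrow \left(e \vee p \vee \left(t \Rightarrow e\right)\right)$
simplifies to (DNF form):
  $e \vee p \vee \neg t$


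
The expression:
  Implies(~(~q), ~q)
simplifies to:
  ~q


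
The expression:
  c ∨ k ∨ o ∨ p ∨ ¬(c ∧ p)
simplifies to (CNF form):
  True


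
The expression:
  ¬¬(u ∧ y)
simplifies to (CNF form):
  u ∧ y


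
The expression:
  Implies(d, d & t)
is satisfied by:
  {t: True, d: False}
  {d: False, t: False}
  {d: True, t: True}


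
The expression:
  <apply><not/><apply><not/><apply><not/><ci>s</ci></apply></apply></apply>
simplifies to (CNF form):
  <apply><not/><ci>s</ci></apply>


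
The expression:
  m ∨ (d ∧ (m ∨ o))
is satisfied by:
  {d: True, m: True, o: True}
  {d: True, m: True, o: False}
  {m: True, o: True, d: False}
  {m: True, o: False, d: False}
  {d: True, o: True, m: False}


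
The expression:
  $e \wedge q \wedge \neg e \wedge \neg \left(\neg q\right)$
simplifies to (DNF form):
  $\text{False}$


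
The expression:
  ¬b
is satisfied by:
  {b: False}


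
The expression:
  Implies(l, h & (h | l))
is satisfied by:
  {h: True, l: False}
  {l: False, h: False}
  {l: True, h: True}


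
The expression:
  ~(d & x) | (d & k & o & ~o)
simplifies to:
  ~d | ~x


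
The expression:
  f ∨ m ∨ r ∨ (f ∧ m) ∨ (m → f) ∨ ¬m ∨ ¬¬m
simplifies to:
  True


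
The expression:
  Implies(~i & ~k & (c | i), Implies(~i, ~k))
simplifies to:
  True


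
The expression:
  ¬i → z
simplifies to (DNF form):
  i ∨ z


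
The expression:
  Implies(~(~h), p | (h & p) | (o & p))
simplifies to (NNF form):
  p | ~h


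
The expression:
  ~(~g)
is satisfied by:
  {g: True}


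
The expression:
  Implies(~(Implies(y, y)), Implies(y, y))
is always true.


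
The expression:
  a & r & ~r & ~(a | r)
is never true.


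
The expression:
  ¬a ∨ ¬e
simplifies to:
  ¬a ∨ ¬e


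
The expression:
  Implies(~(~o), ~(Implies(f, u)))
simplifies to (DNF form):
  ~o | (f & ~u)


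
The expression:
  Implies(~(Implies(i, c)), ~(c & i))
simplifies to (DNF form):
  True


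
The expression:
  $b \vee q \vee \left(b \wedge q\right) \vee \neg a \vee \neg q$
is always true.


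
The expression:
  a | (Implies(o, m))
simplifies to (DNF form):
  a | m | ~o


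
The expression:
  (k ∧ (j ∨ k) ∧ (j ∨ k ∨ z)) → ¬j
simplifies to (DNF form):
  ¬j ∨ ¬k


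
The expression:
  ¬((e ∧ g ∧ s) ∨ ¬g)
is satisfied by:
  {g: True, s: False, e: False}
  {e: True, g: True, s: False}
  {s: True, g: True, e: False}


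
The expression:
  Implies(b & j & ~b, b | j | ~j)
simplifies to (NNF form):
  True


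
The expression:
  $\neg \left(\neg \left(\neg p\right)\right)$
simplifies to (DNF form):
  $\neg p$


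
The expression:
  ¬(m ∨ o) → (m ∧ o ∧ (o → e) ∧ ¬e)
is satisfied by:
  {o: True, m: True}
  {o: True, m: False}
  {m: True, o: False}


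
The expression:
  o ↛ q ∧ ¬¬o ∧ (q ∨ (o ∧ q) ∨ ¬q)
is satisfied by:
  {o: True, q: False}


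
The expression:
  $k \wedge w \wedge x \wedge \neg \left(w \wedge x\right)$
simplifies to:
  $\text{False}$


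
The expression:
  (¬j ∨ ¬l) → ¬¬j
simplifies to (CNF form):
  j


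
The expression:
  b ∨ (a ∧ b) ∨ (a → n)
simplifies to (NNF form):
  b ∨ n ∨ ¬a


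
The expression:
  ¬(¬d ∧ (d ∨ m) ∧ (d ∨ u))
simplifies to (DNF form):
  d ∨ ¬m ∨ ¬u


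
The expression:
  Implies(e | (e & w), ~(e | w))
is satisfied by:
  {e: False}


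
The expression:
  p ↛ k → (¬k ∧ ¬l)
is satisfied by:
  {k: True, l: False, p: False}
  {l: False, p: False, k: False}
  {k: True, p: True, l: False}
  {p: True, l: False, k: False}
  {k: True, l: True, p: False}
  {l: True, k: False, p: False}
  {k: True, p: True, l: True}


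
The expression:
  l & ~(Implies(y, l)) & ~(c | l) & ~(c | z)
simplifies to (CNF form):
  False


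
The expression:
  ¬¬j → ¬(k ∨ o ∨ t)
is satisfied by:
  {t: False, k: False, j: False, o: False}
  {o: True, t: False, k: False, j: False}
  {k: True, o: False, t: False, j: False}
  {o: True, k: True, t: False, j: False}
  {t: True, o: False, k: False, j: False}
  {o: True, t: True, k: False, j: False}
  {k: True, t: True, o: False, j: False}
  {o: True, k: True, t: True, j: False}
  {j: True, o: False, t: False, k: False}


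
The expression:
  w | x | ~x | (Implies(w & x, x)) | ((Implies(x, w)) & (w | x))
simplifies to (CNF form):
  True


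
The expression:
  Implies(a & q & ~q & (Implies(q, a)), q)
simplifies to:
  True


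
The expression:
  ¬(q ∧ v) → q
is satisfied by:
  {q: True}


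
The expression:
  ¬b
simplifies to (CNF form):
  ¬b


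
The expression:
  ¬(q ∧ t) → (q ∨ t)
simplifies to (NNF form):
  q ∨ t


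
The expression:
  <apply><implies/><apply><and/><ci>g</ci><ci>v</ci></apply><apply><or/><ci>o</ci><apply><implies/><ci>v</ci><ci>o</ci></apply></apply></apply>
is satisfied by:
  {o: True, g: False, v: False}
  {g: False, v: False, o: False}
  {o: True, v: True, g: False}
  {v: True, g: False, o: False}
  {o: True, g: True, v: False}
  {g: True, o: False, v: False}
  {o: True, v: True, g: True}


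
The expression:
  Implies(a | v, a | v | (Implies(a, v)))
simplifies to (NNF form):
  True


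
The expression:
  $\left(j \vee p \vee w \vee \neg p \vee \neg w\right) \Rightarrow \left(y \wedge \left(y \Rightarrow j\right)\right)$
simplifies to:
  $j \wedge y$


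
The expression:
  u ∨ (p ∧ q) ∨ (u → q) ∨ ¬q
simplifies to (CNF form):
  True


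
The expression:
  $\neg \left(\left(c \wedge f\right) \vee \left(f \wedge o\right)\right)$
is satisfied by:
  {o: False, f: False, c: False}
  {c: True, o: False, f: False}
  {o: True, c: False, f: False}
  {c: True, o: True, f: False}
  {f: True, c: False, o: False}


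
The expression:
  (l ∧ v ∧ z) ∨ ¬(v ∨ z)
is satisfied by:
  {l: True, z: False, v: False}
  {l: False, z: False, v: False}
  {z: True, v: True, l: True}


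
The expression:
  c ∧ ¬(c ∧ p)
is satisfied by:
  {c: True, p: False}


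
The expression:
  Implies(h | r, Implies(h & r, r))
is always true.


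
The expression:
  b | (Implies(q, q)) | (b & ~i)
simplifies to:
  True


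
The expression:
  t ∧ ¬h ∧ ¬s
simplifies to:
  t ∧ ¬h ∧ ¬s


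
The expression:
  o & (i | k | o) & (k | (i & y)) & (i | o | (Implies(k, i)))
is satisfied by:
  {y: True, k: True, i: True, o: True}
  {y: True, k: True, o: True, i: False}
  {k: True, i: True, o: True, y: False}
  {k: True, o: True, i: False, y: False}
  {y: True, i: True, o: True, k: False}


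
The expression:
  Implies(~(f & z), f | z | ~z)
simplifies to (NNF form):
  True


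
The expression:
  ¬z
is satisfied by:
  {z: False}


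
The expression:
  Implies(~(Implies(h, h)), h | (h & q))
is always true.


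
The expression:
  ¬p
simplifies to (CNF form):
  ¬p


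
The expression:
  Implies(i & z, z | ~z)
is always true.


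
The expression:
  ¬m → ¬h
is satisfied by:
  {m: True, h: False}
  {h: False, m: False}
  {h: True, m: True}


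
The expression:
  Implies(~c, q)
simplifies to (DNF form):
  c | q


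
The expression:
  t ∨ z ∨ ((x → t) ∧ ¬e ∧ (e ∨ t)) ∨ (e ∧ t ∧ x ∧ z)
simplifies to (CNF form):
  t ∨ z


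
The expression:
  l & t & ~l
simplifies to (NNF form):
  False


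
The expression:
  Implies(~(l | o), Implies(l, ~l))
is always true.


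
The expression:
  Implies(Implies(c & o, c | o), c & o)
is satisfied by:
  {c: True, o: True}


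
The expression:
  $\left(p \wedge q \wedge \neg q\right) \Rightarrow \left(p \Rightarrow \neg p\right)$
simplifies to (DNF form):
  $\text{True}$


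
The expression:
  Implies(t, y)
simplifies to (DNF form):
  y | ~t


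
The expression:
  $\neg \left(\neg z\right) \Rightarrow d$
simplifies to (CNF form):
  $d \vee \neg z$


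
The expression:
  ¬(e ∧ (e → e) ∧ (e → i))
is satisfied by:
  {e: False, i: False}
  {i: True, e: False}
  {e: True, i: False}


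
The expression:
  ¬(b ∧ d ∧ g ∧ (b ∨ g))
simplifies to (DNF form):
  ¬b ∨ ¬d ∨ ¬g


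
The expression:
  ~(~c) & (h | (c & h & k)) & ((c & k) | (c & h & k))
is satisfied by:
  {h: True, c: True, k: True}


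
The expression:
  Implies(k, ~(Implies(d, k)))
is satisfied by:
  {k: False}


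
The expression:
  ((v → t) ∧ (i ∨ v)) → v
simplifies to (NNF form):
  v ∨ ¬i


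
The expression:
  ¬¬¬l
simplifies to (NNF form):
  ¬l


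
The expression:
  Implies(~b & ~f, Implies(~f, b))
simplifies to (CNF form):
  b | f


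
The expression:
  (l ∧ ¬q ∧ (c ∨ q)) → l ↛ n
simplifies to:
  q ∨ ¬c ∨ ¬l ∨ ¬n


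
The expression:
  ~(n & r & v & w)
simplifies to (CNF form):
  ~n | ~r | ~v | ~w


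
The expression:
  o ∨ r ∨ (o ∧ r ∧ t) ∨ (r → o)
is always true.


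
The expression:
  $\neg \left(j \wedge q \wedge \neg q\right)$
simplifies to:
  $\text{True}$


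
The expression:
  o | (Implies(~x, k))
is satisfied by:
  {x: True, o: True, k: True}
  {x: True, o: True, k: False}
  {x: True, k: True, o: False}
  {x: True, k: False, o: False}
  {o: True, k: True, x: False}
  {o: True, k: False, x: False}
  {k: True, o: False, x: False}


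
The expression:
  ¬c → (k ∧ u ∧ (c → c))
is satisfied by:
  {c: True, u: True, k: True}
  {c: True, u: True, k: False}
  {c: True, k: True, u: False}
  {c: True, k: False, u: False}
  {u: True, k: True, c: False}


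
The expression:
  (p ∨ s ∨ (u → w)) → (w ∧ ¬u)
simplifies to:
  (u ∨ w) ∧ (w ∨ ¬p) ∧ (w ∨ ¬s) ∧ (¬u ∨ ¬w)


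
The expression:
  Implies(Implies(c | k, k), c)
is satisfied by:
  {c: True}


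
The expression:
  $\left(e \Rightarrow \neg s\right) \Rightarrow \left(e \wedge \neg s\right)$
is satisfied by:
  {e: True}


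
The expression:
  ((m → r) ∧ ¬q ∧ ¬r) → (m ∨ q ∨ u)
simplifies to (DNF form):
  m ∨ q ∨ r ∨ u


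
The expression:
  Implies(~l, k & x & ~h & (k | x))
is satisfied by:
  {l: True, k: True, x: True, h: False}
  {l: True, k: True, x: False, h: False}
  {l: True, x: True, k: False, h: False}
  {l: True, x: False, k: False, h: False}
  {l: True, h: True, k: True, x: True}
  {l: True, h: True, k: True, x: False}
  {l: True, h: True, k: False, x: True}
  {l: True, h: True, k: False, x: False}
  {k: True, x: True, l: False, h: False}


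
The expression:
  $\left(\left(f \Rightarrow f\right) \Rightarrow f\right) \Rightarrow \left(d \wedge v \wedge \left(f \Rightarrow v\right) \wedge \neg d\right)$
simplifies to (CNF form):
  $\neg f$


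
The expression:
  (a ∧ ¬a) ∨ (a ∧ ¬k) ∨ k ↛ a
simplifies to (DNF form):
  (a ∧ ¬k) ∨ (k ∧ ¬a)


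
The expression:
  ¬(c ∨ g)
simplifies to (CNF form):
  ¬c ∧ ¬g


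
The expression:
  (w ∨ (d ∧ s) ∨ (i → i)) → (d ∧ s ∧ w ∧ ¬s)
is never true.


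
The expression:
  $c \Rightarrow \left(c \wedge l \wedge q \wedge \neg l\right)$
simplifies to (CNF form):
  $\neg c$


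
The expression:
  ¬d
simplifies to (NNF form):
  ¬d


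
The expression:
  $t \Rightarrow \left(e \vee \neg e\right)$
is always true.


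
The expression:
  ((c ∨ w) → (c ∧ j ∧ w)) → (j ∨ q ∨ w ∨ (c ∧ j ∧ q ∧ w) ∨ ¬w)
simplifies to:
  True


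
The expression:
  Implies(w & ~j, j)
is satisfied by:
  {j: True, w: False}
  {w: False, j: False}
  {w: True, j: True}


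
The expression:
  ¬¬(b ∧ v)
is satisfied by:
  {b: True, v: True}


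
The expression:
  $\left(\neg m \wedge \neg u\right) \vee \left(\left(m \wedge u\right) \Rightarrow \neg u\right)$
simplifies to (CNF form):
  $\neg m \vee \neg u$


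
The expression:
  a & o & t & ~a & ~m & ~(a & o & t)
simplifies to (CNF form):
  False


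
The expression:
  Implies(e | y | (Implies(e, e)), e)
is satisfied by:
  {e: True}


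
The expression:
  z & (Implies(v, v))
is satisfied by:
  {z: True}


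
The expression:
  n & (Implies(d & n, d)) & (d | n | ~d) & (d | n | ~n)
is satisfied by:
  {n: True}


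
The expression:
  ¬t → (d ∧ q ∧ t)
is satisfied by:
  {t: True}


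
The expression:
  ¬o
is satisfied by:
  {o: False}


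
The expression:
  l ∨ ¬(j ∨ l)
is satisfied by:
  {l: True, j: False}
  {j: False, l: False}
  {j: True, l: True}


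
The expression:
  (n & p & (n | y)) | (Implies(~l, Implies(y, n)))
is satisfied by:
  {n: True, l: True, y: False}
  {n: True, l: False, y: False}
  {l: True, n: False, y: False}
  {n: False, l: False, y: False}
  {n: True, y: True, l: True}
  {n: True, y: True, l: False}
  {y: True, l: True, n: False}


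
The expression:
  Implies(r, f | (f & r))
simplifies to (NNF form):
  f | ~r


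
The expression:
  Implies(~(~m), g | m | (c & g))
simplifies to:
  True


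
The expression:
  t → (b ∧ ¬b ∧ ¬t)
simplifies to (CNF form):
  ¬t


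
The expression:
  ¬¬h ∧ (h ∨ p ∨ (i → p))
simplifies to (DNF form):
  h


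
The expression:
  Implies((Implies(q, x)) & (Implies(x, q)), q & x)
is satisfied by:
  {x: True, q: True}
  {x: True, q: False}
  {q: True, x: False}


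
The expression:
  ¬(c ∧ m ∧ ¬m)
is always true.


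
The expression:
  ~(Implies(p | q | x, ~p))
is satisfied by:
  {p: True}


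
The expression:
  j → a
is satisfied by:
  {a: True, j: False}
  {j: False, a: False}
  {j: True, a: True}


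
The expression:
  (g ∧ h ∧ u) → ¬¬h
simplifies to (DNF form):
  True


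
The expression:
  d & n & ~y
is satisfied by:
  {d: True, n: True, y: False}


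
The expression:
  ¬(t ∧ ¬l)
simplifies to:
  l ∨ ¬t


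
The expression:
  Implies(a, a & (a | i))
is always true.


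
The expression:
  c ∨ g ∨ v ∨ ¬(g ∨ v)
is always true.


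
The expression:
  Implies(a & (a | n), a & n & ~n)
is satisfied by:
  {a: False}


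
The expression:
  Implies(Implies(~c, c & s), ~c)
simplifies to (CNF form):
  ~c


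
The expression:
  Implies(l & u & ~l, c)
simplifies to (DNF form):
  True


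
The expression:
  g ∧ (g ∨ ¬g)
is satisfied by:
  {g: True}


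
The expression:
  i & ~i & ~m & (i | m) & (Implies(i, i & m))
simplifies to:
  False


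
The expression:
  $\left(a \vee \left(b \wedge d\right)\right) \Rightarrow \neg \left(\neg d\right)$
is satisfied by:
  {d: True, a: False}
  {a: False, d: False}
  {a: True, d: True}


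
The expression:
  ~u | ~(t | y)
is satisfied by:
  {y: False, u: False, t: False}
  {t: True, y: False, u: False}
  {y: True, t: False, u: False}
  {t: True, y: True, u: False}
  {u: True, t: False, y: False}


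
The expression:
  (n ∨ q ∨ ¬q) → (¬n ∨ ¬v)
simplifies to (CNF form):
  ¬n ∨ ¬v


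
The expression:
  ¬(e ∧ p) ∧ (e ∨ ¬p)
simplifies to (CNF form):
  ¬p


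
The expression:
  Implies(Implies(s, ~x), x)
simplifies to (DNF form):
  x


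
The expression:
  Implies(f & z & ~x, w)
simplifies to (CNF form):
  w | x | ~f | ~z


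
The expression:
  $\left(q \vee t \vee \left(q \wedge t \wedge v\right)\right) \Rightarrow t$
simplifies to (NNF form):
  $t \vee \neg q$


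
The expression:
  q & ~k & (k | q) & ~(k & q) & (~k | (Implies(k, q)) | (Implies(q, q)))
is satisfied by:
  {q: True, k: False}


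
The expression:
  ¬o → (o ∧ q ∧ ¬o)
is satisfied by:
  {o: True}


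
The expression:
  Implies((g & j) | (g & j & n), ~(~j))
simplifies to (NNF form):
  True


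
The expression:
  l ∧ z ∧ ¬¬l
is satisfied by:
  {z: True, l: True}


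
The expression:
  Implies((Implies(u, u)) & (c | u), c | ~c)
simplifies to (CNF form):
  True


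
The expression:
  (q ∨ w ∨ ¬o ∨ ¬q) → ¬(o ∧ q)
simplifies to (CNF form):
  ¬o ∨ ¬q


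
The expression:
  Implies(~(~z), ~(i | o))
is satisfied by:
  {o: False, z: False, i: False}
  {i: True, o: False, z: False}
  {o: True, i: False, z: False}
  {i: True, o: True, z: False}
  {z: True, i: False, o: False}


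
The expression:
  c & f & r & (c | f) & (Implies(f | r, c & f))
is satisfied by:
  {r: True, c: True, f: True}


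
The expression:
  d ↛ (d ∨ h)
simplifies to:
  False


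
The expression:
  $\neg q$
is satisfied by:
  {q: False}


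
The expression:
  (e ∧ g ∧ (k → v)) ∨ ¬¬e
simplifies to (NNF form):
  e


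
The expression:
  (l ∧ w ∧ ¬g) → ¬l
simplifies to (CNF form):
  g ∨ ¬l ∨ ¬w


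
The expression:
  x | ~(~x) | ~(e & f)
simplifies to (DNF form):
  x | ~e | ~f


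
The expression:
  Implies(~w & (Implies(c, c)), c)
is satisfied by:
  {c: True, w: True}
  {c: True, w: False}
  {w: True, c: False}


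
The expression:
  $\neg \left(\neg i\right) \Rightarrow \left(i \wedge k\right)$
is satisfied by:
  {k: True, i: False}
  {i: False, k: False}
  {i: True, k: True}


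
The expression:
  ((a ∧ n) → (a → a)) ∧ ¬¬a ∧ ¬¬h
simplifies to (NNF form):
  a ∧ h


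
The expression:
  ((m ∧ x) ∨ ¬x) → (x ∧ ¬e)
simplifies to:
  x ∧ (¬e ∨ ¬m)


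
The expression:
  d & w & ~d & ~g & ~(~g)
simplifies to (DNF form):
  False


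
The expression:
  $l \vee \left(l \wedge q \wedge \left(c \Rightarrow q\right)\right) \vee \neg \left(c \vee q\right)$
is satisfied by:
  {l: True, c: False, q: False}
  {l: True, q: True, c: False}
  {l: True, c: True, q: False}
  {l: True, q: True, c: True}
  {q: False, c: False, l: False}


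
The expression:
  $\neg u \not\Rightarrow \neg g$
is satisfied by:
  {g: True, u: False}


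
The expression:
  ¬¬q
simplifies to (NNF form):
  q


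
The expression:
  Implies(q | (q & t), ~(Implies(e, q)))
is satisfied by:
  {q: False}


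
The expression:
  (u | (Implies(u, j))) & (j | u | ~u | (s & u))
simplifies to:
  True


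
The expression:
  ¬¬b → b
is always true.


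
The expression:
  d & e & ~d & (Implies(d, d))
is never true.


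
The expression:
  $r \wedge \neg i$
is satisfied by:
  {r: True, i: False}


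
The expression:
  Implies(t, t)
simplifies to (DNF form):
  True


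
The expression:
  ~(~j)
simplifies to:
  j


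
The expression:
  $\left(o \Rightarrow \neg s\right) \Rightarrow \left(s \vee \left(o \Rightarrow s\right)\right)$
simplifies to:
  $s \vee \neg o$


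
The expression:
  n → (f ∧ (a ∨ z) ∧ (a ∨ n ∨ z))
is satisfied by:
  {f: True, a: True, z: True, n: False}
  {f: True, a: True, z: False, n: False}
  {f: True, z: True, a: False, n: False}
  {f: True, z: False, a: False, n: False}
  {a: True, z: True, f: False, n: False}
  {a: True, z: False, f: False, n: False}
  {z: True, f: False, a: False, n: False}
  {z: False, f: False, a: False, n: False}
  {n: True, f: True, a: True, z: True}
  {n: True, f: True, a: True, z: False}
  {n: True, f: True, z: True, a: False}


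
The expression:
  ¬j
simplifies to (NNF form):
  ¬j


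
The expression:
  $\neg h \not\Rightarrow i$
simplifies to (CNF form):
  $\neg h \wedge \neg i$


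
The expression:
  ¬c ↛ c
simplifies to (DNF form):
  True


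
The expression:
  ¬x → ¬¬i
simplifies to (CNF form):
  i ∨ x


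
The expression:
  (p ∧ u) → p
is always true.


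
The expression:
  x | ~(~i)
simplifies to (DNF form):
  i | x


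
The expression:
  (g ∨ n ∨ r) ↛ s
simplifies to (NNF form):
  ¬s ∧ (g ∨ n ∨ r)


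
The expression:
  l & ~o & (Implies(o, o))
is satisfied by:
  {l: True, o: False}


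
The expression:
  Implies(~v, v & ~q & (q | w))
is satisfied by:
  {v: True}


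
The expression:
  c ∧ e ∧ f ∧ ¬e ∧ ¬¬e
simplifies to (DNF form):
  False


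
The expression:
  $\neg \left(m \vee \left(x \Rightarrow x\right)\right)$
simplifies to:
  $\text{False}$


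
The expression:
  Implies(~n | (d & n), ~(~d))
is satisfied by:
  {n: True, d: True}
  {n: True, d: False}
  {d: True, n: False}


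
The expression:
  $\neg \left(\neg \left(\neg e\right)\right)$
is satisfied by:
  {e: False}


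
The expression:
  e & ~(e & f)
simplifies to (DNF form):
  e & ~f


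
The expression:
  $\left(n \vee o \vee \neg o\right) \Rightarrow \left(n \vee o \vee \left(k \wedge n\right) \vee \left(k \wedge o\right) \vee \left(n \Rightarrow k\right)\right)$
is always true.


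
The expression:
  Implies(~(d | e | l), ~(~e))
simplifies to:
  d | e | l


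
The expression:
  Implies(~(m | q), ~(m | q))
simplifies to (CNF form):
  True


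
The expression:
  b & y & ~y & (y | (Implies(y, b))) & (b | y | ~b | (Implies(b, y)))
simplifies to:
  False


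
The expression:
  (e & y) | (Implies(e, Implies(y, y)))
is always true.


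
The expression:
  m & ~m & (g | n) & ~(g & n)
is never true.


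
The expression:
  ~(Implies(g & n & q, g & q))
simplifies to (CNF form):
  False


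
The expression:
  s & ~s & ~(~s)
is never true.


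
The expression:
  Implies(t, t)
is always true.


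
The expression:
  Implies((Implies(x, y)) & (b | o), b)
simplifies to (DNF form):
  b | ~o | (x & ~y)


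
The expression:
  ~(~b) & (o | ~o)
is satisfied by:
  {b: True}


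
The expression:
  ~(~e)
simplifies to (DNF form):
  e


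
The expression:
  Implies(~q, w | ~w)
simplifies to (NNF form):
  True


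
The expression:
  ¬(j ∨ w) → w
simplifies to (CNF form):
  j ∨ w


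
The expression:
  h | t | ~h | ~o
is always true.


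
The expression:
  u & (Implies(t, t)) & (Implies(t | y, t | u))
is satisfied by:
  {u: True}


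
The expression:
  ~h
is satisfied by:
  {h: False}


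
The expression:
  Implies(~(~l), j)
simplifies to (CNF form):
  j | ~l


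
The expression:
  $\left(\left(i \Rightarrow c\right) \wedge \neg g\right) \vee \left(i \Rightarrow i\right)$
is always true.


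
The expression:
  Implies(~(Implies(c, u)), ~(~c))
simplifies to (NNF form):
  True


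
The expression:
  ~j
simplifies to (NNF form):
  ~j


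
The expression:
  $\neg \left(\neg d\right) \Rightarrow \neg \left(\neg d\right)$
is always true.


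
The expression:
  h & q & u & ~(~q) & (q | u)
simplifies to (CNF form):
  h & q & u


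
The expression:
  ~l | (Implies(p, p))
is always true.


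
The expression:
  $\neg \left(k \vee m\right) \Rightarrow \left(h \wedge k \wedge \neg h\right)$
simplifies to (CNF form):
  $k \vee m$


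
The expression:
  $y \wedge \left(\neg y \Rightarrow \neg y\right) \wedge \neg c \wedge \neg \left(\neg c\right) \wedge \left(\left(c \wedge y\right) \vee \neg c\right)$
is never true.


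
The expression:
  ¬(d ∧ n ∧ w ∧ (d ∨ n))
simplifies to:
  ¬d ∨ ¬n ∨ ¬w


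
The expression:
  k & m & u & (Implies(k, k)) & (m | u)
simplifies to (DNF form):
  k & m & u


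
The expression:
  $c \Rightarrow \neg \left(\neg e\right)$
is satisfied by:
  {e: True, c: False}
  {c: False, e: False}
  {c: True, e: True}


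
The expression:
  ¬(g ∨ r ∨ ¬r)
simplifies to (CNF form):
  False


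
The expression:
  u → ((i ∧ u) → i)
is always true.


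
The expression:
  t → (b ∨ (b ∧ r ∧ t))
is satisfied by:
  {b: True, t: False}
  {t: False, b: False}
  {t: True, b: True}


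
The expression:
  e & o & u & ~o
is never true.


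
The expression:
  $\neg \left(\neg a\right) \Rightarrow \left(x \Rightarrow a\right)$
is always true.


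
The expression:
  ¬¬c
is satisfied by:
  {c: True}


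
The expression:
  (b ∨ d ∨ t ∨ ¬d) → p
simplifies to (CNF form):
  p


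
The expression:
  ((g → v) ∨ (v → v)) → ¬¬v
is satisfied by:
  {v: True}


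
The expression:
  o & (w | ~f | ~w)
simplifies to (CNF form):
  o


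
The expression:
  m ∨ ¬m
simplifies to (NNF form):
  True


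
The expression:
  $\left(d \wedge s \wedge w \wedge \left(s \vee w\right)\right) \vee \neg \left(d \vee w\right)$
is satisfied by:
  {s: True, w: False, d: False}
  {s: False, w: False, d: False}
  {d: True, w: True, s: True}


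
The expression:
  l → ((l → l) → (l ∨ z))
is always true.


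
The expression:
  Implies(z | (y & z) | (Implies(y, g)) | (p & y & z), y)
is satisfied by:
  {y: True}


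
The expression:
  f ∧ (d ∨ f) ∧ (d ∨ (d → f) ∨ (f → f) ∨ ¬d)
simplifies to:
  f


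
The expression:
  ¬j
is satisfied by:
  {j: False}


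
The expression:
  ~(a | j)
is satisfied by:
  {j: False, a: False}


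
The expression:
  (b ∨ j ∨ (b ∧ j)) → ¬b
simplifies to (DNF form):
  ¬b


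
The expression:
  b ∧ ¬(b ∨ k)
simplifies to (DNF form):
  False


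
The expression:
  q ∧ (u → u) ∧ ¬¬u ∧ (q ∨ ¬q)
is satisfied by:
  {u: True, q: True}


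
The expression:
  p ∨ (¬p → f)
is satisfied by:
  {p: True, f: True}
  {p: True, f: False}
  {f: True, p: False}


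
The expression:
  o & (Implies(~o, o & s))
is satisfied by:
  {o: True}


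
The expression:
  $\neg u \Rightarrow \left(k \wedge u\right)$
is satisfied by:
  {u: True}


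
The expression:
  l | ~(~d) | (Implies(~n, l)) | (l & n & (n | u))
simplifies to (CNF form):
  d | l | n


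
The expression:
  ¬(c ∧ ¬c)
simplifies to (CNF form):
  True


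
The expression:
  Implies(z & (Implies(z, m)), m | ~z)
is always true.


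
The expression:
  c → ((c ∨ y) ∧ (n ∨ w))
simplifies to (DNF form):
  n ∨ w ∨ ¬c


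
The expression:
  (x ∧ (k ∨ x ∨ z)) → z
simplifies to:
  z ∨ ¬x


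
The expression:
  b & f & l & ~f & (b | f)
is never true.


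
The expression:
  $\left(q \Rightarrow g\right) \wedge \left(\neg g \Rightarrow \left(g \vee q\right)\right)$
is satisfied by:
  {g: True}


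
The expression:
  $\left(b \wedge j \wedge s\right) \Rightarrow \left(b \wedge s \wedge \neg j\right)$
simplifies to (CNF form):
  $\neg b \vee \neg j \vee \neg s$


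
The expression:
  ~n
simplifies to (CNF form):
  ~n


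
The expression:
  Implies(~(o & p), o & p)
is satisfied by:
  {p: True, o: True}


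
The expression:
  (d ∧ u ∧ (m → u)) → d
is always true.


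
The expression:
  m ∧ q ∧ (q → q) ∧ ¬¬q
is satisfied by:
  {m: True, q: True}


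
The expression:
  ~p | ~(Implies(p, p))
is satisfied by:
  {p: False}


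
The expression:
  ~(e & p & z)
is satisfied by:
  {p: False, e: False, z: False}
  {z: True, p: False, e: False}
  {e: True, p: False, z: False}
  {z: True, e: True, p: False}
  {p: True, z: False, e: False}
  {z: True, p: True, e: False}
  {e: True, p: True, z: False}


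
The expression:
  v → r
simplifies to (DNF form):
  r ∨ ¬v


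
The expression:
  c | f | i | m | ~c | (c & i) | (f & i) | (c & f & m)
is always true.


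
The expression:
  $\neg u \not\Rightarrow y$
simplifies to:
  $\neg u \wedge \neg y$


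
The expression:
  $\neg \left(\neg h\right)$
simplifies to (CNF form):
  $h$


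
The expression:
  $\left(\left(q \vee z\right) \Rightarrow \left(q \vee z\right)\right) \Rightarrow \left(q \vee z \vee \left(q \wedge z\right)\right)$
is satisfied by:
  {q: True, z: True}
  {q: True, z: False}
  {z: True, q: False}


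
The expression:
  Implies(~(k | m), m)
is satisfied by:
  {k: True, m: True}
  {k: True, m: False}
  {m: True, k: False}


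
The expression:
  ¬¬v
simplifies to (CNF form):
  v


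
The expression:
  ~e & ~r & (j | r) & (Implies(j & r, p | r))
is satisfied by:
  {j: True, e: False, r: False}


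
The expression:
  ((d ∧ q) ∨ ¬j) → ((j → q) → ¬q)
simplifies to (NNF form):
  (j ∧ ¬d) ∨ ¬q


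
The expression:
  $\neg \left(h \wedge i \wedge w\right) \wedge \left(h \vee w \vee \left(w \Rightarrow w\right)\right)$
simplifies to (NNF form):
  $\neg h \vee \neg i \vee \neg w$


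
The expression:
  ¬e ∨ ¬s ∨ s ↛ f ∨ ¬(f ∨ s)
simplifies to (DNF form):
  ¬e ∨ ¬f ∨ ¬s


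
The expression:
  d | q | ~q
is always true.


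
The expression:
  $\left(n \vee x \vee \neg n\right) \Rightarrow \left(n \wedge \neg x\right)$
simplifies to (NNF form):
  $n \wedge \neg x$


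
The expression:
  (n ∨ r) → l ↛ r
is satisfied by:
  {l: True, r: False, n: False}
  {l: False, r: False, n: False}
  {n: True, l: True, r: False}


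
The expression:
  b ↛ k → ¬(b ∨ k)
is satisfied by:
  {k: True, b: False}
  {b: False, k: False}
  {b: True, k: True}


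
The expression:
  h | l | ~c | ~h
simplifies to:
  True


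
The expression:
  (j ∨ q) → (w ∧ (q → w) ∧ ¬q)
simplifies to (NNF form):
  ¬q ∧ (w ∨ ¬j)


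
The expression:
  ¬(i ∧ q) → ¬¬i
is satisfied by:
  {i: True}


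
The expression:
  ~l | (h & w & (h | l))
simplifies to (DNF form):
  ~l | (h & w)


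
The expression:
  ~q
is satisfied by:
  {q: False}


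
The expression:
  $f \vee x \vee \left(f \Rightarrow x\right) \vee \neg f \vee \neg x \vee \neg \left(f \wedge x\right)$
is always true.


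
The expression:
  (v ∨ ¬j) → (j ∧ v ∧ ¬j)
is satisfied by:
  {j: True, v: False}


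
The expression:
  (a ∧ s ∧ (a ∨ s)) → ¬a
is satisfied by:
  {s: False, a: False}
  {a: True, s: False}
  {s: True, a: False}


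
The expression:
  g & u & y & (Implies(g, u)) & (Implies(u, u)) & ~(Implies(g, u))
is never true.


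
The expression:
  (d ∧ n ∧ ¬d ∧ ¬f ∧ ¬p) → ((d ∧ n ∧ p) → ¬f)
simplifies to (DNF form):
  True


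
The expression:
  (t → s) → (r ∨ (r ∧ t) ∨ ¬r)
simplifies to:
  True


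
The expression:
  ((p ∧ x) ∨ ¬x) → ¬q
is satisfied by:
  {x: True, q: False, p: False}
  {x: False, q: False, p: False}
  {p: True, x: True, q: False}
  {p: True, x: False, q: False}
  {q: True, x: True, p: False}


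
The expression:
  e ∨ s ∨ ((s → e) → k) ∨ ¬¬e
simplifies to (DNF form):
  e ∨ k ∨ s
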